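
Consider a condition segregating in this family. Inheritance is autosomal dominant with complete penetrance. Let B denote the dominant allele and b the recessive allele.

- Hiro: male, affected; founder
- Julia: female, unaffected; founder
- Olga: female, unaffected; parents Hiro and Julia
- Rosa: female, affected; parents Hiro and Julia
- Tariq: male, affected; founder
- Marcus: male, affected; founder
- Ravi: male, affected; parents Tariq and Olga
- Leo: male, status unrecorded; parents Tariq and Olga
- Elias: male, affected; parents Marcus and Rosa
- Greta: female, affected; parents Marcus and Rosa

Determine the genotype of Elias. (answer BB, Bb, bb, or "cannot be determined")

cannot be determined

Elias's phenotype allows BB or Bb, and no parent or child forces a single allele at both positions; consistent genotype assignments exist with Elias as BB or Bb.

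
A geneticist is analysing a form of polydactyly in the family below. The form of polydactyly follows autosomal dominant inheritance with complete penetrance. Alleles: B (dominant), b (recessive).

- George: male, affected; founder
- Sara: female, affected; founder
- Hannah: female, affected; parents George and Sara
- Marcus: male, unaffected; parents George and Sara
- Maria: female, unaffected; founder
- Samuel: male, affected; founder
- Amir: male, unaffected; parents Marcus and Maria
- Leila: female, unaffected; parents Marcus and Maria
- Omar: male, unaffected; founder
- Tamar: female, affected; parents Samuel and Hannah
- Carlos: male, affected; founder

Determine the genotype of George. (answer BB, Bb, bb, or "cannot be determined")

From phenotype alone, George is BB or Bb.
George is affected so carries B and passed b to Marcus (bb), so George is Bb.

Bb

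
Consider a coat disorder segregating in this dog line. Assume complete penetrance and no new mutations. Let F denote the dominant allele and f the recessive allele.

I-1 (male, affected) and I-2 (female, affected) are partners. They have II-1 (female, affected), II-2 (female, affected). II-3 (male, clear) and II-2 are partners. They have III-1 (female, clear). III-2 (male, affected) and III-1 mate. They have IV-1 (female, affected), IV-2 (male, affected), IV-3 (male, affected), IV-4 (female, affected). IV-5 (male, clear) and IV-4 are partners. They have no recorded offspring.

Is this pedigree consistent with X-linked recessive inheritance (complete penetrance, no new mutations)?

A consistent assignment under X-linked recessive exists: I-1 X^f Y, I-2 X^f X^f, II-1 X^f X^f, II-2 X^f X^f, II-3 X^F Y, III-1 X^F X^f, III-2 X^f Y, IV-1 X^f X^f, IV-2 X^f Y, IV-3 X^f Y, IV-4 X^f X^f, IV-5 X^F Y.
In this assignment every recorded phenotype matches its genotype and every non-founder's genotype is obtainable from its parents' genotypes, so the pedigree is consistent.

Yes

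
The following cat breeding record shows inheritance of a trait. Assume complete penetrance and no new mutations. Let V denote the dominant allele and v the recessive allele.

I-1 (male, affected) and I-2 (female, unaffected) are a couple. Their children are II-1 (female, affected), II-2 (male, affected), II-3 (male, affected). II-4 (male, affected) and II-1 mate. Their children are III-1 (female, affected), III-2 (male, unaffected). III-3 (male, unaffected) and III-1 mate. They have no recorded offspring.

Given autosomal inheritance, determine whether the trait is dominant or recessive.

II-4 and II-1 are both affected yet have an unaffected child III-2. Under a recessive model two affected parents are homozygous and every child would be affected, so the trait cannot be recessive.

dominant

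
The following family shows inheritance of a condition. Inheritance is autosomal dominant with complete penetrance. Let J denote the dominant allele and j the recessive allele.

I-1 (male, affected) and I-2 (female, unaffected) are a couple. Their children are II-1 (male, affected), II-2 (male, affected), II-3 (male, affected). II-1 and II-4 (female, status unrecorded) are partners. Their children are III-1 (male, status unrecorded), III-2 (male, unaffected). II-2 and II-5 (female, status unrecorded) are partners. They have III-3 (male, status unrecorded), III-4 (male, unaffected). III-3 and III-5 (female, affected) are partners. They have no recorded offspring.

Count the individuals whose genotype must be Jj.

Obligate heterozygotes: II-1 is affected so carries J and received j from I-2 (jj), so II-1 is Jj; II-2 is affected so carries J and received j from I-2 (jj), so II-2 is Jj; II-3 is affected so carries J and received j from I-2 (jj), so II-3 is Jj.
Every other individual is either homozygous by phenotype or has at least one consistent homozygous assignment, so the count is 3.

3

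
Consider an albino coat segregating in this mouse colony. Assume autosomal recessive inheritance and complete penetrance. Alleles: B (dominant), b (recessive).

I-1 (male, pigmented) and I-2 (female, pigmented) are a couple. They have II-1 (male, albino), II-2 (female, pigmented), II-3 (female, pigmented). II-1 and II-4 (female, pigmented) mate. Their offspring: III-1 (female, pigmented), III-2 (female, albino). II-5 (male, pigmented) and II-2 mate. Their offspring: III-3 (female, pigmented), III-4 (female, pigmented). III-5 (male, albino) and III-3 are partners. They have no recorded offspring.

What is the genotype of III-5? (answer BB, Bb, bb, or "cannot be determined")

bb

III-5 is albino, so III-5 is bb.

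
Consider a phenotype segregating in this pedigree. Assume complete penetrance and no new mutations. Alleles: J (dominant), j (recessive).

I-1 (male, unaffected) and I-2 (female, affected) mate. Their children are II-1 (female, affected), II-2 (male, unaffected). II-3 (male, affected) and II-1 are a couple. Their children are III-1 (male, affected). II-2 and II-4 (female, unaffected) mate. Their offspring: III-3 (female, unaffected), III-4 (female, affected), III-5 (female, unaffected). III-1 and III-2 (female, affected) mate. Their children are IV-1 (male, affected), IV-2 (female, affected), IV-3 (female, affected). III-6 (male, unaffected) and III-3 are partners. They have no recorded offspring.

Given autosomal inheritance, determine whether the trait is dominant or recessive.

recessive

II-2 and II-4 are both unaffected yet have an affected child III-4. Under dominance, an affected child requires at least one affected parent, so the trait cannot be dominant.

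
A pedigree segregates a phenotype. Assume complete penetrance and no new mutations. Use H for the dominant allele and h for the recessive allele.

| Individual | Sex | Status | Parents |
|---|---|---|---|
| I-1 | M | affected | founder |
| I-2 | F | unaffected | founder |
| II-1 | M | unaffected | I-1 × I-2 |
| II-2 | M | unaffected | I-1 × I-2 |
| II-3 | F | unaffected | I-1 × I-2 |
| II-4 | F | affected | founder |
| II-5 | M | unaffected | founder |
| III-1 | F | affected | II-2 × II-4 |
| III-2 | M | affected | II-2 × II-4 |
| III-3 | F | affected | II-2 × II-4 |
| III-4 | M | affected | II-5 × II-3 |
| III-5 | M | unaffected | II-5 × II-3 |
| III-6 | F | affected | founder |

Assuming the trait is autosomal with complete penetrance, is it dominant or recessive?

recessive

II-5 and II-3 are both unaffected yet have an affected child III-4. Under dominance, an affected child requires at least one affected parent, so the trait cannot be dominant.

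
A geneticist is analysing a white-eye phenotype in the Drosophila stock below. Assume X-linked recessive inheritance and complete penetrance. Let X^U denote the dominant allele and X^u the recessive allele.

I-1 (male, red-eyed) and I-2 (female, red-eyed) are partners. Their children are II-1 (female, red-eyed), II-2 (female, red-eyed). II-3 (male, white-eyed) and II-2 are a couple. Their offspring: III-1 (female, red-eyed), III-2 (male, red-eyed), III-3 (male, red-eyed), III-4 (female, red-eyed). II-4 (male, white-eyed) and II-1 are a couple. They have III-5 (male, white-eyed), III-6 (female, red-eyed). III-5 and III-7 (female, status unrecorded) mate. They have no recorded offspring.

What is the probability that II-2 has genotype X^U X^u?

1/17

I-1 is red-eyed, so I-1 is X^U Y.
I-2 is red-eyed so carries U and passed u to II-1 (X^U X^u, whose U came from I-1), so I-2 is X^U X^u.
Their cross gives offspring ratios 1/2 X^U X^U : 1/2 X^U X^u. Conditioning on II-2 being red-eyed, P(X^U X^u) = 1/2 / 1 = 1/2 before taking II-2's own offspring into account.
II-3 is white-eyed, so II-3 is X^u Y.
Now use II-2's offspring. Probability of each recorded status — red-eyed daughter III-1: 1/2 if II-2 is X^U X^u, 1 if X^U X^U; red-eyed son III-2: 1/2 if II-2 is X^U X^u, 1 if X^U X^U; red-eyed son III-3: 1/2 if II-2 is X^U X^u, 1 if X^U X^U; red-eyed daughter III-4: 1/2 if II-2 is X^U X^u, 1 if X^U X^U.
Bayes: P(X^U X^u) = 1/2·1/16 / (1/2·1/16 + 1/2·1) = 1/17.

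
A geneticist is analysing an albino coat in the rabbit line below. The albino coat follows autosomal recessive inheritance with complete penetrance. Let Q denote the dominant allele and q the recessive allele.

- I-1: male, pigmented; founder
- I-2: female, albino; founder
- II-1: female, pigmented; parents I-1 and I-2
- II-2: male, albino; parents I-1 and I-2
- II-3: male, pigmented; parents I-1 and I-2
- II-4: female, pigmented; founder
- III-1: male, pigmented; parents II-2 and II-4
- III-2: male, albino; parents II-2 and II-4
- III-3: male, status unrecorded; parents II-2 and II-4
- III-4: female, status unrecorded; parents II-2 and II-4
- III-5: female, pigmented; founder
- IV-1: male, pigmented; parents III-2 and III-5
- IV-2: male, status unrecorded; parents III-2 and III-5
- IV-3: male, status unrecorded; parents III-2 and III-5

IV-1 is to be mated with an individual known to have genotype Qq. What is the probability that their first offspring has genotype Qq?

1/2

IV-1 is pigmented so carries Q and received q from III-2 (qq), so IV-1 is Qq.
The cross gives 1/4 QQ : 1/2 Qq : 1/4 qq, so P(offspring has genotype Qq) = 1/2.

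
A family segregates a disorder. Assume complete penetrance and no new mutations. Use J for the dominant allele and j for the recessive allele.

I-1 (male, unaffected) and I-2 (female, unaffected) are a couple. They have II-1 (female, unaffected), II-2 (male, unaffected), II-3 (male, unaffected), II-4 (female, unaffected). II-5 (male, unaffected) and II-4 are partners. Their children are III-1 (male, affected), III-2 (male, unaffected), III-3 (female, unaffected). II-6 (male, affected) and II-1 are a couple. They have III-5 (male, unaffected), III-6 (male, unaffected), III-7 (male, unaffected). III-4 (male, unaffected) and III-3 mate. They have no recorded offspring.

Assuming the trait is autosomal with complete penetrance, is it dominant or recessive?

II-5 and II-4 are both unaffected yet have an affected child III-1. Under dominance, an affected child requires at least one affected parent, so the trait cannot be dominant.

recessive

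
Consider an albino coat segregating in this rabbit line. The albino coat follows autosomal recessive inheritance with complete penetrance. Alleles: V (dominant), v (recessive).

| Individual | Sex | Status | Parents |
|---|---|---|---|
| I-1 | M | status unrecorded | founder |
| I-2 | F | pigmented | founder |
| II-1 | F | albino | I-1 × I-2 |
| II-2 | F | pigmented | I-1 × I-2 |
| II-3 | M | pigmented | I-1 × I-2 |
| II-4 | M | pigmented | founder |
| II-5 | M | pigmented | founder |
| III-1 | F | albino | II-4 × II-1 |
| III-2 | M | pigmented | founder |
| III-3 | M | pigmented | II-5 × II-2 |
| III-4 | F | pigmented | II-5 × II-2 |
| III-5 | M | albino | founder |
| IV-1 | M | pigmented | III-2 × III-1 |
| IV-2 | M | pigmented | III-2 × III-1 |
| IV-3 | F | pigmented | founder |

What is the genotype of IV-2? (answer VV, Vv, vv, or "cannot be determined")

From phenotype alone, IV-2 is VV or Vv.
IV-2 is pigmented so carries V and received v from III-1 (vv), so IV-2 is Vv.

Vv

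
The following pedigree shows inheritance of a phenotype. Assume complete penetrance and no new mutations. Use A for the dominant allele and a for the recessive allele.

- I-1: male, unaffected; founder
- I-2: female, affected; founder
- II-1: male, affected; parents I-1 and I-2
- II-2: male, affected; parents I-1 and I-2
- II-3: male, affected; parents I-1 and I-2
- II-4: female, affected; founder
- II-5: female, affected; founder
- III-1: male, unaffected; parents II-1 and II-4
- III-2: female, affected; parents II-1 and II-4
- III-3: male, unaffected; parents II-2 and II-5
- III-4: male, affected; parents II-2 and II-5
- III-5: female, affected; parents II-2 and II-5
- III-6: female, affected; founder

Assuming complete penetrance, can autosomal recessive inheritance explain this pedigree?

No

Under autosomal recessive, III-1 (unaffected, male) cannot arise from II-1 (affected) × II-4 (affected).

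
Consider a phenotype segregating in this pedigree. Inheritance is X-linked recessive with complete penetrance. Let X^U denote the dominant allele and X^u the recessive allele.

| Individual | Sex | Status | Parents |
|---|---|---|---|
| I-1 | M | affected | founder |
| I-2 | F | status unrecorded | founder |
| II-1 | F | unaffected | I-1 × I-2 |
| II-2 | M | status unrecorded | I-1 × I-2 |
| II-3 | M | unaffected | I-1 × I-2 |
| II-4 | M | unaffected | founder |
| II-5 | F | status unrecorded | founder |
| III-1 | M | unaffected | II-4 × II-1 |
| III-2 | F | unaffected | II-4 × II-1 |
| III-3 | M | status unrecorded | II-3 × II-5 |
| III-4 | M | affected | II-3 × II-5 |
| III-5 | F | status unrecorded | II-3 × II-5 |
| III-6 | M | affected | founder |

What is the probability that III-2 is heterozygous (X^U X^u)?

1/2

II-4 is unaffected, so II-4 is X^U Y.
II-1 is unaffected so carries U and received u from I-1 (X^u Y), so II-1 is X^U X^u.
Their cross gives offspring ratios 1/2 X^U X^U : 1/2 X^U X^u. Conditioning on III-2 being unaffected, P(X^U X^u) = 1/2 / 1 = 1/2.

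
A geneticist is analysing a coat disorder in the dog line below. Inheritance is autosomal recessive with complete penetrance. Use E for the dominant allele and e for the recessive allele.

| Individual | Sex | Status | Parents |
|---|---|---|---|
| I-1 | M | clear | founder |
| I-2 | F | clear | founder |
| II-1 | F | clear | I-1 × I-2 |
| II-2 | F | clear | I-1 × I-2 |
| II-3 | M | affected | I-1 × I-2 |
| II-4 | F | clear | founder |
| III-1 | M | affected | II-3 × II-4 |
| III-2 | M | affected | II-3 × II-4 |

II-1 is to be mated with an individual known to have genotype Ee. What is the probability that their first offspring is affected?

1/6

I-1 is clear so carries E and passed e to II-3 (ee), so I-1 is Ee.
I-2 is clear so carries E and passed e to II-3 (ee), so I-2 is Ee.
II-1 is a clear offspring of I-1 (Ee) × I-2 (Ee), whose cross gives 1/4 EE : 1/2 Ee : 1/4 ee; conditioning on being clear, II-1 is EE with probability 1/3, Ee with probability 2/3.
Summing over parental genotype combinations, P(offspring is affected) = 2/3·1/4 = 1/6.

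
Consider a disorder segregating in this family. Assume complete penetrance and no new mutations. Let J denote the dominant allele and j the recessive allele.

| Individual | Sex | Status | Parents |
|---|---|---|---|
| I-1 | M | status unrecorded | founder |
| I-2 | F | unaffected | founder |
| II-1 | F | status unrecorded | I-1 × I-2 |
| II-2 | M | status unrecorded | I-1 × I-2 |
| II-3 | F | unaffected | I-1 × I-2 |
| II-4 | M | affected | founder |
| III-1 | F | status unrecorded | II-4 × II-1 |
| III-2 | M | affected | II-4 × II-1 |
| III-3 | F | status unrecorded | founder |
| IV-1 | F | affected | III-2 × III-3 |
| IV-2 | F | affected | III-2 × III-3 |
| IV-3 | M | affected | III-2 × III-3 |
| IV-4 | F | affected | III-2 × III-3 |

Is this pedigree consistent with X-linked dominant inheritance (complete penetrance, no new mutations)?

No

No assignment of genotypes under X-linked dominant satisfies every parent–offspring relationship, so the pedigree is inconsistent.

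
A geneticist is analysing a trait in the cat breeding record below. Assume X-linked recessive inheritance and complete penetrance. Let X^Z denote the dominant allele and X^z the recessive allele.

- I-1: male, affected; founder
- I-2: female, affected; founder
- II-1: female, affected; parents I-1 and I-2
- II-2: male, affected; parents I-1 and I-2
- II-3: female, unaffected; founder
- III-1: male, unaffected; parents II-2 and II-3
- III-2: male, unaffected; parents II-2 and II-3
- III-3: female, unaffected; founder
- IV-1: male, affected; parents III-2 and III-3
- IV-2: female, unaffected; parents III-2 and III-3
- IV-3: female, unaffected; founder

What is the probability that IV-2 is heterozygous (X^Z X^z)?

1/2

III-2 is unaffected, so III-2 is X^Z Y.
III-3 is unaffected so carries Z and passed z to IV-1 (X^z Y), so III-3 is X^Z X^z.
Their cross gives offspring ratios 1/2 X^Z X^Z : 1/2 X^Z X^z. Conditioning on IV-2 being unaffected, P(X^Z X^z) = 1/2 / 1 = 1/2.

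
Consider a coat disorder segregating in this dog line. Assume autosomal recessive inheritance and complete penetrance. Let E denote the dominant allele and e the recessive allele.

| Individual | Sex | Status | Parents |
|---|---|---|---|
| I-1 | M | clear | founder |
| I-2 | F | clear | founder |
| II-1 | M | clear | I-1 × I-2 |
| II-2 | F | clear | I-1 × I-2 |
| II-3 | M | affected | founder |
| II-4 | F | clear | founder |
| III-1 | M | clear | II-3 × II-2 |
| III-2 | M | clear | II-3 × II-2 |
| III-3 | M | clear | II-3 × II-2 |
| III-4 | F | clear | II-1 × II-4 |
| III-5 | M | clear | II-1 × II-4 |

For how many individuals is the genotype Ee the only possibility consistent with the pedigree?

3

Obligate heterozygotes: III-1 is clear so carries E and received e from II-3 (ee), so III-1 is Ee; III-2 is clear so carries E and received e from II-3 (ee), so III-2 is Ee; III-3 is clear so carries E and received e from II-3 (ee), so III-3 is Ee.
Every other individual is either homozygous by phenotype or has at least one consistent homozygous assignment, so the count is 3.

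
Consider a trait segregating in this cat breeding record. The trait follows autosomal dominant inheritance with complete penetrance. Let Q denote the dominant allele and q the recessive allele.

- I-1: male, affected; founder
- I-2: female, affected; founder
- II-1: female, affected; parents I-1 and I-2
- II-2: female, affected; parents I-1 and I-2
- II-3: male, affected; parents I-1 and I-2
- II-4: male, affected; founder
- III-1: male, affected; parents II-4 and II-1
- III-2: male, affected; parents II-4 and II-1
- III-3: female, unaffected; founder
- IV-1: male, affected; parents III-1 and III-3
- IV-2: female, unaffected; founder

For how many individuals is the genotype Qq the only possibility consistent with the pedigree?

Obligate heterozygotes: IV-1 is affected so carries Q and received q from III-3 (qq), so IV-1 is Qq.
Every other individual is either homozygous by phenotype or has at least one consistent homozygous assignment, so the count is 1.

1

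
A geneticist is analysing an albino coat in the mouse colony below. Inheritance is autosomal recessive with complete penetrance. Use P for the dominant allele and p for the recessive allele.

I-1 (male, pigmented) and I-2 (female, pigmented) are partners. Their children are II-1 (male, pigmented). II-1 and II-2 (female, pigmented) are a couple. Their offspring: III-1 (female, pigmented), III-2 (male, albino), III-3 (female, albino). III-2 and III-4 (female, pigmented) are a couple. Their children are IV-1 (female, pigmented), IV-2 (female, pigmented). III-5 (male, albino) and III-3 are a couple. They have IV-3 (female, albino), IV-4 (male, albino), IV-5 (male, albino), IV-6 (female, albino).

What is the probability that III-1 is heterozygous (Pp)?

II-1 is pigmented so carries P and passed p to III-2 (pp), so II-1 is Pp.
II-2 is pigmented so carries P and passed p to III-2 (pp), so II-2 is Pp.
Their cross gives offspring ratios 1/4 PP : 1/2 Pp : 1/4 pp. Conditioning on III-1 being pigmented, P(Pp) = 1/2 / 3/4 = 2/3.

2/3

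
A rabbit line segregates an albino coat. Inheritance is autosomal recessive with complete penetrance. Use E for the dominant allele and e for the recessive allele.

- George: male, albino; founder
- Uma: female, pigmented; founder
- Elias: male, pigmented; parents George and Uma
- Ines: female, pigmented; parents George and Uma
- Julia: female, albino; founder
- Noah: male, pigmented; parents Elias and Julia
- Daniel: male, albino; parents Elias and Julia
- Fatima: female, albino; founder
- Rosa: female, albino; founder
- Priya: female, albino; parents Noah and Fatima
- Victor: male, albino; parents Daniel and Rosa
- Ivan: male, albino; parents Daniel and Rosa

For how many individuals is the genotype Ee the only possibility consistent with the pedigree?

3

Obligate heterozygotes: Elias is pigmented so carries E and received e from George (ee), so Elias is Ee; Ines is pigmented so carries E and received e from George (ee), so Ines is Ee; Noah is pigmented so carries E and received e from Julia (ee), so Noah is Ee.
Every other individual is either homozygous by phenotype or has at least one consistent homozygous assignment, so the count is 3.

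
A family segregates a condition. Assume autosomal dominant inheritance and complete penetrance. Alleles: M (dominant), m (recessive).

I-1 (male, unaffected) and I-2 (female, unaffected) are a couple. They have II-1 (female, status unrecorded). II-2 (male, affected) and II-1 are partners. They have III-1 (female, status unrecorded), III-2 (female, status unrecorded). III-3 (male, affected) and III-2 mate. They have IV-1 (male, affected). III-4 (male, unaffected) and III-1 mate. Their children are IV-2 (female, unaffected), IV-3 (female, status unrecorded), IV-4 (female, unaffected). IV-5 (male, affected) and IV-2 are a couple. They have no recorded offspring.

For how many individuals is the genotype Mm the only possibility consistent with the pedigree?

No individual's genotype is forced to Mm by the pedigree, so the count is 0.

0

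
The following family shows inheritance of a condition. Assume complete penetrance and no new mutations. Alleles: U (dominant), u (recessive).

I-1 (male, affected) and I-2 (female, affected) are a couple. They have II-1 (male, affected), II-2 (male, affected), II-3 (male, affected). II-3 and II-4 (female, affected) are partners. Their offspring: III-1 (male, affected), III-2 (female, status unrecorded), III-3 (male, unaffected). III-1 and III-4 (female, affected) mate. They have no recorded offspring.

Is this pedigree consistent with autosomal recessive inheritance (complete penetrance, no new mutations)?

Under autosomal recessive, III-3 (unaffected, male) cannot arise from II-3 (affected) × II-4 (affected).

No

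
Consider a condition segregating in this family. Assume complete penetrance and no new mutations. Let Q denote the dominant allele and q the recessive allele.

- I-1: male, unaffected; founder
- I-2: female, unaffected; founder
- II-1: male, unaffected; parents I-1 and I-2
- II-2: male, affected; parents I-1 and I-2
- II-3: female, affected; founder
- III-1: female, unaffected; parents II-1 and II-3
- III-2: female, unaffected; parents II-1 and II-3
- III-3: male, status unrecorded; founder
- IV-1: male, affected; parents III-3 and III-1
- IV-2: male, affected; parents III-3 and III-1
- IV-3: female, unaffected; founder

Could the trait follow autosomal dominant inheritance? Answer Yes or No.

No

Under autosomal dominant, II-2 (affected, male) cannot arise from I-1 (unaffected) × I-2 (unaffected).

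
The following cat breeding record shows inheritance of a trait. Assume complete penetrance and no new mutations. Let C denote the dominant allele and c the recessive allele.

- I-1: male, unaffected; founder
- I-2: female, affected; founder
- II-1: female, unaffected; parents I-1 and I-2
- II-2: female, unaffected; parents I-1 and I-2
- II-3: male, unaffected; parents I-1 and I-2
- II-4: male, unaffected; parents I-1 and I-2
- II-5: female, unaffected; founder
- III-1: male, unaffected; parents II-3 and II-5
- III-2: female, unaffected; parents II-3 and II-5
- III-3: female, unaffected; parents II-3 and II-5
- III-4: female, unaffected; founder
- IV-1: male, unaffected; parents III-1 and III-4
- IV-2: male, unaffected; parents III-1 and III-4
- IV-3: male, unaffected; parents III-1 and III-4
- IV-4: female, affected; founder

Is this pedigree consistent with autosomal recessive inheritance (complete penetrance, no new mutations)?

Yes

A consistent assignment under autosomal recessive exists: I-1 CC, I-2 cc, II-1 Cc, II-2 Cc, II-3 Cc, II-4 Cc, II-5 CC, III-1 CC, III-2 CC, III-3 CC, III-4 CC, IV-1 CC, IV-2 CC, IV-3 CC, IV-4 cc.
In this assignment every recorded phenotype matches its genotype and every non-founder's genotype is obtainable from its parents' genotypes, so the pedigree is consistent.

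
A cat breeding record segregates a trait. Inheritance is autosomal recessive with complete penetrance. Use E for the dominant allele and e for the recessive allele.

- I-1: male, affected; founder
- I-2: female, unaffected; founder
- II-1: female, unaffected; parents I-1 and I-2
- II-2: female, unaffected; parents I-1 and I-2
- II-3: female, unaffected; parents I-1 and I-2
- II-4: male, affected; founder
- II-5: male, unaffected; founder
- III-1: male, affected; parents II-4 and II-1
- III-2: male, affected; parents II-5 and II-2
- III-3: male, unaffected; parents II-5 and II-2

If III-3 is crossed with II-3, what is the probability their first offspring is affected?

II-5 is unaffected so carries E and passed e to III-2 (ee), so II-5 is Ee.
II-2 is unaffected so carries E and received e from I-1 (ee), so II-2 is Ee.
III-3 is an unaffected offspring of II-5 (Ee) × II-2 (Ee), whose cross gives 1/4 EE : 1/2 Ee : 1/4 ee; conditioning on being unaffected, III-3 is EE with probability 1/3, Ee with probability 2/3.
II-3 is unaffected so carries E and received e from I-1 (ee), so II-3 is Ee.
Summing over parental genotype combinations, P(offspring is affected) = 2/3·1/4 = 1/6.

1/6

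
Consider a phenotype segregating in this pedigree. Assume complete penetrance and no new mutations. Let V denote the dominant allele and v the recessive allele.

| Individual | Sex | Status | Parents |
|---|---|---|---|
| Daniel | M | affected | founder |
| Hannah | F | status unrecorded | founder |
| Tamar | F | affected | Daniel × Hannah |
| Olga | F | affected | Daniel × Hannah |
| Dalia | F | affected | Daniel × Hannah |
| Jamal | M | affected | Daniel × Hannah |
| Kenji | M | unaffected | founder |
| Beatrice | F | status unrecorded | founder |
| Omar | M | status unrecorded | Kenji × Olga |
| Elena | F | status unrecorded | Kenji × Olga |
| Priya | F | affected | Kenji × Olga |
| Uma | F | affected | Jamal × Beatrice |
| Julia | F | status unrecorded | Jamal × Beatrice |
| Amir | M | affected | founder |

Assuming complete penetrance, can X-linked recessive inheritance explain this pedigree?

No

Under X-linked recessive, Priya (affected, female) cannot arise from Kenji (unaffected) × Olga (affected).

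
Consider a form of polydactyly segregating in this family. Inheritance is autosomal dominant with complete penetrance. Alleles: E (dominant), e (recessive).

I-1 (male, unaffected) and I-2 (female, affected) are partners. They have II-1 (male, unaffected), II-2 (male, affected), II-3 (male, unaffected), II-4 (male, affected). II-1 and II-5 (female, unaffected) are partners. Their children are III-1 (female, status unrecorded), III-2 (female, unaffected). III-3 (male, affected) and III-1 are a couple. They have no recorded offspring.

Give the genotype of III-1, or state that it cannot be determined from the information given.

ee

From phenotype alone, III-1 is EE or Ee or ee.
III-1 received e from II-1 (ee) and received e from II-5 (ee), so III-1 is ee.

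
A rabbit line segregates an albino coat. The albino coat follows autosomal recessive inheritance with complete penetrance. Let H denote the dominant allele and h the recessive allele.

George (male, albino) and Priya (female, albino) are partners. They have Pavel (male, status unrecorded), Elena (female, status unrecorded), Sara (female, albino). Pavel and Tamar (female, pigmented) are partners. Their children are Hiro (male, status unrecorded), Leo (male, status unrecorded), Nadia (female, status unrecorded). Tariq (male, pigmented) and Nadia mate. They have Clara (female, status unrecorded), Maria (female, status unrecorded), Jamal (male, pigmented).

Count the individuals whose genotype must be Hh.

0

No individual's genotype is forced to Hh by the pedigree, so the count is 0.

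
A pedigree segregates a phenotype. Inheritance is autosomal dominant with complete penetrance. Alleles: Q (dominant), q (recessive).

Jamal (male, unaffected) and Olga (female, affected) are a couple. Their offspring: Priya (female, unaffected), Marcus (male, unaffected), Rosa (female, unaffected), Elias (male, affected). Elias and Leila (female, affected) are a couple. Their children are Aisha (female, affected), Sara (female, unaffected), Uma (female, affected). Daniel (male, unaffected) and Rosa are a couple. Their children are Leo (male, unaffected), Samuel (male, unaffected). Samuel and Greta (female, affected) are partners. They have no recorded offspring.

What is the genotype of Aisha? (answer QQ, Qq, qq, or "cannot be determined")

cannot be determined

Aisha's phenotype allows QQ or Qq, and no parent or child forces a single allele at both positions; consistent genotype assignments exist with Aisha as QQ or Qq.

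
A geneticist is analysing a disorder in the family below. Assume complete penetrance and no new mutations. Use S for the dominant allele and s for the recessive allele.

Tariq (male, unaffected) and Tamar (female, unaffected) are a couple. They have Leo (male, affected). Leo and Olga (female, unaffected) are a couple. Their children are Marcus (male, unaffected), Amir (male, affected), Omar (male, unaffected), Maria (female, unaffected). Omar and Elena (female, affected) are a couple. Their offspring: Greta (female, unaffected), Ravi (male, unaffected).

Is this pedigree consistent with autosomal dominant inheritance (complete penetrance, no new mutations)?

No

Under autosomal dominant, Leo (affected, male) cannot arise from Tariq (unaffected) × Tamar (unaffected).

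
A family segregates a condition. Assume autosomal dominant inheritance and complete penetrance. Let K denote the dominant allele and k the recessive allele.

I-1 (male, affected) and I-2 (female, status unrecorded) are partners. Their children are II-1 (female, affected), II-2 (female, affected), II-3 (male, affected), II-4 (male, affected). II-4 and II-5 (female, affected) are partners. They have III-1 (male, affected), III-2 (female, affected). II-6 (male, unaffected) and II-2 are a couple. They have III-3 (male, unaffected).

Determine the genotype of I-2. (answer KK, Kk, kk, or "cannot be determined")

I-2's phenotype is unrecorded, and no parent or child forces a single allele at both positions; consistent genotype assignments exist with I-2 as KK or Kk or kk.

cannot be determined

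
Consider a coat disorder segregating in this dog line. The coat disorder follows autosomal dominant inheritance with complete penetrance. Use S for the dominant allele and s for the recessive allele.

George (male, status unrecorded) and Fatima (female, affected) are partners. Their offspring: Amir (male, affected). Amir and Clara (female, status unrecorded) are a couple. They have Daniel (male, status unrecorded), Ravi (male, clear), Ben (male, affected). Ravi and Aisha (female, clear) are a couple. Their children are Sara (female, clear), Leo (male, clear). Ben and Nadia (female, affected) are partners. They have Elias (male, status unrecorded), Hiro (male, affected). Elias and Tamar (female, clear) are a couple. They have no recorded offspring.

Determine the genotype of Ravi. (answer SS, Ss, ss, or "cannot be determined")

ss

Ravi is clear, so Ravi is ss.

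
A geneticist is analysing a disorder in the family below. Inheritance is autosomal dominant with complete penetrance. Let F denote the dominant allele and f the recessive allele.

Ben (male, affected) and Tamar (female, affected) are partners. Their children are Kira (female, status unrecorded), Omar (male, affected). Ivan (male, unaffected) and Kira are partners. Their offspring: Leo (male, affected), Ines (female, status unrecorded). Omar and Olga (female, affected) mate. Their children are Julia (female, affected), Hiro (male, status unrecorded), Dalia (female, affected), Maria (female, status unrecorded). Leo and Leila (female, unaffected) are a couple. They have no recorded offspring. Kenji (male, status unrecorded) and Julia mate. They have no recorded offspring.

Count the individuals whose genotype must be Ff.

Obligate heterozygotes: Leo is affected so carries F and received f from Ivan (ff), so Leo is Ff.
Every other individual is either homozygous by phenotype or has at least one consistent homozygous assignment, so the count is 1.

1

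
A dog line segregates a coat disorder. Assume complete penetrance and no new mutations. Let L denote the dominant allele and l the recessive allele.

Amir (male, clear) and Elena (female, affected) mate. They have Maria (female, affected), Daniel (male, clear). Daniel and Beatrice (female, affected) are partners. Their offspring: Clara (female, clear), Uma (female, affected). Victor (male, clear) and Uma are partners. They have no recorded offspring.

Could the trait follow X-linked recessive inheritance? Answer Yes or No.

No

Under X-linked recessive, Maria (affected, female) cannot arise from Amir (clear) × Elena (affected).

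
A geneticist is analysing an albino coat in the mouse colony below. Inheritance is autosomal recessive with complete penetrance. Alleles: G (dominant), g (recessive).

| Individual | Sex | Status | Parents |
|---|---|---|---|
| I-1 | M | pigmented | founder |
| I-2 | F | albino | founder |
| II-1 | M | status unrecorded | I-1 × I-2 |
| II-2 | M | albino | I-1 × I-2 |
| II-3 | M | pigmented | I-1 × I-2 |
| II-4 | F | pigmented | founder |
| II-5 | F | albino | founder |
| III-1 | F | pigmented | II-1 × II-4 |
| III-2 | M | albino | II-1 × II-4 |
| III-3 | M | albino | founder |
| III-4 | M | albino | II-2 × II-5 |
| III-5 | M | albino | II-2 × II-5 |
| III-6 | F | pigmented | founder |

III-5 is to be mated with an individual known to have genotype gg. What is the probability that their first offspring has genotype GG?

III-5 is albino, so III-5 is gg.
The cross gives 1 gg, so P(offspring has genotype GG) = 0.

0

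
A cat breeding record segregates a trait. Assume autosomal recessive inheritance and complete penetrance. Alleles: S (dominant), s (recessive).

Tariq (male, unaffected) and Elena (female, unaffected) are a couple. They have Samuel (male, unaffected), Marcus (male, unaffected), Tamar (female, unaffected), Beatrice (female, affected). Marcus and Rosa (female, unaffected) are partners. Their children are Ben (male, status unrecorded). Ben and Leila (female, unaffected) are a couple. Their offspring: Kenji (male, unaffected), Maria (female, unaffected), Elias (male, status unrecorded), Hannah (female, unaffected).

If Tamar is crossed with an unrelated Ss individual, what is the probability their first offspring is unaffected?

5/6

Tariq is unaffected so carries S and passed s to Beatrice (ss), so Tariq is Ss.
Elena is unaffected so carries S and passed s to Beatrice (ss), so Elena is Ss.
Tamar is an unaffected offspring of Tariq (Ss) × Elena (Ss), whose cross gives 1/4 SS : 1/2 Ss : 1/4 ss; conditioning on being unaffected, Tamar is SS with probability 1/3, Ss with probability 2/3.
Summing over parental genotype combinations, P(offspring is unaffected) = 1/3·1 + 2/3·3/4 = 5/6.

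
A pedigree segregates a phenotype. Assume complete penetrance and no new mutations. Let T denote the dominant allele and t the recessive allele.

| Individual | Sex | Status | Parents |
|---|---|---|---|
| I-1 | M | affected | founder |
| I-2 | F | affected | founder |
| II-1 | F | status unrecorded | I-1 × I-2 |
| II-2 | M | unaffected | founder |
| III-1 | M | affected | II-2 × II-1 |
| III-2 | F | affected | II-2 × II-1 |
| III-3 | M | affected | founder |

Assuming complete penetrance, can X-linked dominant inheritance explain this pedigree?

A consistent assignment under X-linked dominant exists: I-1 X^T Y, I-2 X^T X^T, II-1 X^T X^T, II-2 X^t Y, III-1 X^T Y, III-2 X^T X^t, III-3 X^T Y.
In this assignment every recorded phenotype matches its genotype and every non-founder's genotype is obtainable from its parents' genotypes, so the pedigree is consistent.

Yes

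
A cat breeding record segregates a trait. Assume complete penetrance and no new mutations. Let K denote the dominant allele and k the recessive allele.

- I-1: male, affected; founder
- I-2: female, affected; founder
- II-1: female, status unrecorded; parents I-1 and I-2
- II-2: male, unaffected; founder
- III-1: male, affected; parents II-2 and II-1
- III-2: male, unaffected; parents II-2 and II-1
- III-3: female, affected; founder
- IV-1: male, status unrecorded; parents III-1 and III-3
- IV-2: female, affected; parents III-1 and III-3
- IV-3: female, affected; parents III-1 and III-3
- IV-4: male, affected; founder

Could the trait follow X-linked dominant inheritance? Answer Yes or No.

Yes

A consistent assignment under X-linked dominant exists: I-1 X^K Y, I-2 X^K X^k, II-1 X^K X^k, II-2 X^k Y, III-1 X^K Y, III-2 X^k Y, III-3 X^K X^K, IV-1 X^K Y, IV-2 X^K X^K, IV-3 X^K X^K, IV-4 X^K Y.
In this assignment every recorded phenotype matches its genotype and every non-founder's genotype is obtainable from its parents' genotypes, so the pedigree is consistent.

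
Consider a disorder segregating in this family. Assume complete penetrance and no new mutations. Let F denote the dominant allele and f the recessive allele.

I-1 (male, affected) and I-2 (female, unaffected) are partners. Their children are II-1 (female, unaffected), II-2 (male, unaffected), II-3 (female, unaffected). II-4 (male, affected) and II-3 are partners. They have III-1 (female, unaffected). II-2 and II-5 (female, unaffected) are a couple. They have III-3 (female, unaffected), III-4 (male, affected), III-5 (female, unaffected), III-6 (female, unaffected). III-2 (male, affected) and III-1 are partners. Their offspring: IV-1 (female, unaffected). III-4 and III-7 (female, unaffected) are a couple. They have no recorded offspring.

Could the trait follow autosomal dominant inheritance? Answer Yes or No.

No

Under autosomal dominant, III-4 (affected, male) cannot arise from II-2 (unaffected) × II-5 (unaffected).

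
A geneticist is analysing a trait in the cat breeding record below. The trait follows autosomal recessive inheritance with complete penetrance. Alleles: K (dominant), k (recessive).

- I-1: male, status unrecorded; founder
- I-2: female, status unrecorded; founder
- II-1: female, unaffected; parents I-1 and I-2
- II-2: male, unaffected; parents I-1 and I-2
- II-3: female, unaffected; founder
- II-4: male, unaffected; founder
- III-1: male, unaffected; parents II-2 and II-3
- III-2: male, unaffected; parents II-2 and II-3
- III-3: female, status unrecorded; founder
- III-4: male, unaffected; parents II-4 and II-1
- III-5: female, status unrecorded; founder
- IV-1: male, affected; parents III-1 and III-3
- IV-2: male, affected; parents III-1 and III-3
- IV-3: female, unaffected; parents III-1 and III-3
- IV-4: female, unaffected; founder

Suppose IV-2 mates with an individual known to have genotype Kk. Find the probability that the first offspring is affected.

IV-2 is affected, so IV-2 is kk.
The cross gives 1/2 Kk : 1/2 kk, so P(offspring is affected) = 1/2.

1/2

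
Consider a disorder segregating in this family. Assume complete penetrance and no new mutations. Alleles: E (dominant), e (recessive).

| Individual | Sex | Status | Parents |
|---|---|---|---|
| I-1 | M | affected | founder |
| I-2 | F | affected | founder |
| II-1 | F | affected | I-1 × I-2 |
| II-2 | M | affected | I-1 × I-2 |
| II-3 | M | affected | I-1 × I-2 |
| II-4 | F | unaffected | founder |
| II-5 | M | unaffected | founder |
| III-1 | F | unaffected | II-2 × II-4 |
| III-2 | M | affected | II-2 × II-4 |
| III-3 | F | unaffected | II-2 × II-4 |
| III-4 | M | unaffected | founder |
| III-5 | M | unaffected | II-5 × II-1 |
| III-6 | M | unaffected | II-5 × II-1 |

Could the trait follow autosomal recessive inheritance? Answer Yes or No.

Yes

A consistent assignment under autosomal recessive exists: I-1 ee, I-2 ee, II-1 ee, II-2 ee, II-3 ee, II-4 Ee, II-5 EE, III-1 Ee, III-2 ee, III-3 Ee, III-4 EE, III-5 Ee, III-6 Ee.
In this assignment every recorded phenotype matches its genotype and every non-founder's genotype is obtainable from its parents' genotypes, so the pedigree is consistent.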